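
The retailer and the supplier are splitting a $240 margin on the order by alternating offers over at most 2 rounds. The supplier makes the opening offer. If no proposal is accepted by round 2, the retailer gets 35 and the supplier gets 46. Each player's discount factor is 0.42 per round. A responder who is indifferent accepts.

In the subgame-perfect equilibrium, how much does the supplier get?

Work backward from the last round.
Round 2 (the retailer proposes): the supplier gets 46 if talks fail, so the retailer offers 46 and keeps 194.
Round 1 (the supplier proposes): the retailer can get 194 next round, worth 0.42 × 194 = 81.48 now; the supplier offers that and keeps 158.52.

158.52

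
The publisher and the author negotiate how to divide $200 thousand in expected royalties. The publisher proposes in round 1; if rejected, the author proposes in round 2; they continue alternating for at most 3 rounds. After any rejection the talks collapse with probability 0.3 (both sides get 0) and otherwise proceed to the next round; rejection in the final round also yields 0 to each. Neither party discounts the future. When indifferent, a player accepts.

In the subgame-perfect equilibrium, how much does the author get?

42

Round 3 (the publisher proposes): rejection yields 0 for the author; the publisher offers 0 and keeps 200.
Round 2 (the author proposes): rejecting gives the publisher an expected 0.7 × 200 = 140. The author offers 140 and keeps 200 − 140 = 60.
Round 1 (the publisher proposes): rejecting gives the author an expected 0.7 × 60 = 42; the publisher offers that and keeps 158.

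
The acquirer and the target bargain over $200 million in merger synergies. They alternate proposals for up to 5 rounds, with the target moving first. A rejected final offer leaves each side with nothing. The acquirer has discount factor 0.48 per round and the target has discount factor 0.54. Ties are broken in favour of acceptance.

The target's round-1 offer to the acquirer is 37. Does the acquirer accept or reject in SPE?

Work out the acquirer's continuation value if the offer is rejected.
Round 5 (the target proposes): rejection yields 0 for the acquirer; the target offers 0 and keeps 200.
Round 4 (the acquirer proposes): the target can get 200 next round, worth 0.54 × 200 = 108 now, so the acquirer offers 108, keeping 92.
Round 3 (the target proposes): the acquirer can get 92 next round, worth 0.48 × 92 = 44.16 now; the target offers that and keeps 155.84.
Round 2 (the acquirer proposes): the target can get 155.84 next round, worth 0.54 × 155.84 = 84.1536 now. The acquirer offers 84.1536 and keeps 200 − 84.1536 = 115.8464.
So by rejecting in round 1, the acquirer gets 115.8464 next round, worth 0.48 × 115.8464 = 55.606272 now.
Offer 37 < 55.606272, so the acquirer rejects.

Reject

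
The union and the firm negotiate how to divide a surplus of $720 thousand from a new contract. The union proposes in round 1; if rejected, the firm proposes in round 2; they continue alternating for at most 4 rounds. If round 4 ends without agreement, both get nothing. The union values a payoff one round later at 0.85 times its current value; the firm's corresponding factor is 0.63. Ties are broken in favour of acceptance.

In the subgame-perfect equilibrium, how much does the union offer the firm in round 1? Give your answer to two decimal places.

Round 4 (the firm proposes): rejection yields 0 for the union; the firm offers 0 and keeps 720.
Round 3 (the union proposes): the firm can get 720 next round, worth 0.63 × 720 = 453.6 now; the union offers that and keeps 266.4.
Round 2 (the firm proposes): the union can get 266.4 next round, worth 0.85 × 266.4 = 226.44 now, so the firm offers 226.44, keeping 493.56.
Round 1 (the union proposes): the firm can get 493.56 next round, worth 0.63 × 493.56 = 310.9428 now; the union offers that and keeps 409.0572.

310.94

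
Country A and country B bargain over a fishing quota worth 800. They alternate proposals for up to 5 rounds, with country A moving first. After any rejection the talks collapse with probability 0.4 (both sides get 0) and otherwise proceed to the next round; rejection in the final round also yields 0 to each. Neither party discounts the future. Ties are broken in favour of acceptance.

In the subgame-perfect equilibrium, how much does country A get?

Round 5 (country A proposes): rejection yields 0 for country B; country A offers 0 and keeps 800.
Round 4 (country B proposes): rejecting gives country A an expected 0.6 × 800 = 480, so country B offers 480, keeping 320.
Round 3 (country A proposes): rejecting gives country B an expected 0.6 × 320 = 192. Country A offers 192 and keeps 800 − 192 = 608.
Round 2 (country B proposes): rejecting gives country A an expected 0.6 × 608 = 364.8; country B offers that and keeps 435.2.
Round 1 (country A proposes): rejecting gives country B an expected 0.6 × 435.2 = 261.12. Country A offers 261.12 and keeps 800 − 261.12 = 538.88.

538.88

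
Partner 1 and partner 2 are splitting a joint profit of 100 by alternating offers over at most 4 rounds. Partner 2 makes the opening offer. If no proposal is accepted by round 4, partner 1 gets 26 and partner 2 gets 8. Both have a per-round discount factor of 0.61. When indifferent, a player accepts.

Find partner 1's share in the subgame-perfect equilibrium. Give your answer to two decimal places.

44.67

Round 4 (partner 1 proposes): partner 2 gets 8 if talks fail, so partner 1 offers 8 and keeps 92.
Round 3 (partner 2 proposes): partner 1 can get 92 next round, worth 0.61 × 92 = 56.12 now. Partner 2 offers 56.12 and keeps 100 − 56.12 = 43.88.
Round 2 (partner 1 proposes): partner 2 can get 43.88 next round, worth 0.61 × 43.88 = 26.7668 now, so partner 1 offers 26.7668, keeping 73.2332.
Round 1 (partner 2 proposes): partner 1 can get 73.2332 next round, worth 0.61 × 73.2332 = 44.672252 now, so partner 2 offers 44.672252, keeping 55.327748.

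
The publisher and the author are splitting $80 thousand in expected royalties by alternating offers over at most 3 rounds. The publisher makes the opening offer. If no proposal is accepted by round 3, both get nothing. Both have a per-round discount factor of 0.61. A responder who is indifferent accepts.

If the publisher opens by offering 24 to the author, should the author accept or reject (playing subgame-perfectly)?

Round 3 (the publisher proposes): the author will accept anything ≥ 0, so the publisher offers 0 and keeps 80.
Round 2 (the author proposes): the publisher can get 80 next round, worth 0.61 × 80 = 48.8 now, so the author offers 48.8, keeping 31.2.
So by rejecting in round 1, the author gets 31.2 next round, worth 0.61 × 31.2 = 19.032 now.
Offer 24 ≥ 19.032, so the author accepts.

Accept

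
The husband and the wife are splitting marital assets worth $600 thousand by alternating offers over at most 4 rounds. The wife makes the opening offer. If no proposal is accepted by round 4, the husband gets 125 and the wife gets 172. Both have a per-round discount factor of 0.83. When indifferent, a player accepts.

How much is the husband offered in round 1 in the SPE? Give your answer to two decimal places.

Round 4 (the husband proposes): the wife gets 172 if talks fail, so the husband offers 172 and keeps 428.
Round 3 (the wife proposes): the husband can get 428 next round, worth 0.83 × 428 = 355.24 now; the wife offers that and keeps 244.76.
Round 2 (the husband proposes): the wife can get 244.76 next round, worth 0.83 × 244.76 = 203.1508 now; the husband offers that and keeps 396.8492.
Round 1 (the wife proposes): the husband can get 396.8492 next round, worth 0.83 × 396.8492 = 329.384836 now, so the wife offers 329.384836, keeping 270.615164.

329.38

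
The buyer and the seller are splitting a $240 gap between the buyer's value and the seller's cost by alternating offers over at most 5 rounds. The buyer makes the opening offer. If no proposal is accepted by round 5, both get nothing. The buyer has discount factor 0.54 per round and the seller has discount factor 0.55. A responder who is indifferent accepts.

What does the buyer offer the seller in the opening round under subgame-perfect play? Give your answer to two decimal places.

78.75

Round 5 (the buyer proposes): rejection yields 0 for the seller; the buyer offers 0 and keeps 240.
Round 4 (the seller proposes): the buyer can get 240 next round, worth 0.54 × 240 = 129.6 now. The seller offers 129.6 and keeps 240 − 129.6 = 110.4.
Round 3 (the buyer proposes): the seller can get 110.4 next round, worth 0.55 × 110.4 = 60.72 now; the buyer offers that and keeps 179.28.
Round 2 (the seller proposes): the buyer can get 179.28 next round, worth 0.54 × 179.28 = 96.8112 now; the seller offers that and keeps 143.1888.
Round 1 (the buyer proposes): the seller can get 143.1888 next round, worth 0.55 × 143.1888 = 78.75384 now. The buyer offers 78.75384 and keeps 240 − 78.75384 = 161.24616.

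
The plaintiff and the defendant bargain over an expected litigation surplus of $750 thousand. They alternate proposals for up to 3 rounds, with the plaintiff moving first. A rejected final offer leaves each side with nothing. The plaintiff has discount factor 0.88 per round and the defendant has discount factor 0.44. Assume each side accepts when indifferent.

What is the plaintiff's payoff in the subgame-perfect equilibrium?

Round 3 (the plaintiff proposes): rejection yields 0 for the defendant; the plaintiff offers 0 and keeps 750.
Round 2 (the defendant proposes): the plaintiff can get 750 next round, worth 0.88 × 750 = 660 now, so the defendant offers 660, keeping 90.
Round 1 (the plaintiff proposes): the defendant can get 90 next round, worth 0.44 × 90 = 39.6 now, so the plaintiff offers 39.6, keeping 710.4.

710.4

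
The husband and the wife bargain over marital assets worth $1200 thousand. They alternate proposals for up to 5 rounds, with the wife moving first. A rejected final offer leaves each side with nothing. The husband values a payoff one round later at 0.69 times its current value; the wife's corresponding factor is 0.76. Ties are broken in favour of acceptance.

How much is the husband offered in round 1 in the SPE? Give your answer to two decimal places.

Round 5 (the wife proposes): rejection yields 0 for the husband; the wife offers 0 and keeps 1200.
Round 4 (the husband proposes): the wife can get 1200 next round, worth 0.76 × 1200 = 912 now; the husband offers that and keeps 288.
Round 3 (the wife proposes): the husband can get 288 next round, worth 0.69 × 288 = 198.72 now; the wife offers that and keeps 1001.28.
Round 2 (the husband proposes): the wife can get 1001.28 next round, worth 0.76 × 1001.28 = 760.9728 now. The husband offers 760.9728 and keeps 1200 − 760.9728 = 439.0272.
Round 1 (the wife proposes): the husband can get 439.0272 next round, worth 0.69 × 439.0272 = 302.928768 now. The wife offers 302.928768 and keeps 1200 − 302.928768 = 897.071232.

302.93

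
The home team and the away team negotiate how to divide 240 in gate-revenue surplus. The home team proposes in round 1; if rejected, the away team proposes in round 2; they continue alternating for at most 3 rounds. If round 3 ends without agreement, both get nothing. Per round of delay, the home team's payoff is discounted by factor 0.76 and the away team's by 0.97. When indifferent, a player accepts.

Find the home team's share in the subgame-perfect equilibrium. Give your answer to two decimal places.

Round 3 (the home team proposes): rejection yields 0 for the away team; the home team offers 0 and keeps 240.
Round 2 (the away team proposes): the home team can get 240 next round, worth 0.76 × 240 = 182.4 now. The away team offers 182.4 and keeps 240 − 182.4 = 57.6.
Round 1 (the home team proposes): the away team can get 57.6 next round, worth 0.97 × 57.6 = 55.872 now; the home team offers that and keeps 184.128.

184.13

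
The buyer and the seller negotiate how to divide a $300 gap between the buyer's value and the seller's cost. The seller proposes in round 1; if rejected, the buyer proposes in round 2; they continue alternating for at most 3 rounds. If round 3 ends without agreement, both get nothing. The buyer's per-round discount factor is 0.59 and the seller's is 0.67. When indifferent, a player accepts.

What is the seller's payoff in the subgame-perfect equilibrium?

Round 3 (the seller proposes): rejection yields 0 for the buyer; the seller offers 0 and keeps 300.
Round 2 (the buyer proposes): the seller can get 300 next round, worth 0.67 × 300 = 201 now; the buyer offers that and keeps 99.
Round 1 (the seller proposes): the buyer can get 99 next round, worth 0.59 × 99 = 58.41 now. The seller offers 58.41 and keeps 300 − 58.41 = 241.59.

241.59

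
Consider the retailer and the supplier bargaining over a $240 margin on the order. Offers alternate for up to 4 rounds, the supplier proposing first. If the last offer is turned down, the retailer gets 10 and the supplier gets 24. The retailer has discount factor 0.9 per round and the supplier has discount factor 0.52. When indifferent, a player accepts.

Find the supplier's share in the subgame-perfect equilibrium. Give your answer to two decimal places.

Round 4 (the retailer proposes): the supplier gets 24 if talks fail, so the retailer offers 24 and keeps 216.
Round 3 (the supplier proposes): the retailer can get 216 next round, worth 0.9 × 216 = 194.4 now. The supplier offers 194.4 and keeps 240 − 194.4 = 45.6.
Round 2 (the retailer proposes): the supplier can get 45.6 next round, worth 0.52 × 45.6 = 23.712 now, so the retailer offers 23.712, keeping 216.288.
Round 1 (the supplier proposes): the retailer can get 216.288 next round, worth 0.9 × 216.288 = 194.6592 now; the supplier offers that and keeps 45.3408.

45.34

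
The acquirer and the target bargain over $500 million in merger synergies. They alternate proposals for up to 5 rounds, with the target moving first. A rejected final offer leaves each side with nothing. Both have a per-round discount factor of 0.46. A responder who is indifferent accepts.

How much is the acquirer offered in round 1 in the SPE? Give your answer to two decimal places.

Round 5 (the target proposes): the acquirer will accept anything ≥ 0, so the target offers 0 and keeps 500.
Round 4 (the acquirer proposes): the target can get 500 next round, worth 0.46 × 500 = 230 now. The acquirer offers 230 and keeps 500 − 230 = 270.
Round 3 (the target proposes): the acquirer can get 270 next round, worth 0.46 × 270 = 124.2 now. The target offers 124.2 and keeps 500 − 124.2 = 375.8.
Round 2 (the acquirer proposes): the target can get 375.8 next round, worth 0.46 × 375.8 = 172.868 now, so the acquirer offers 172.868, keeping 327.132.
Round 1 (the target proposes): the acquirer can get 327.132 next round, worth 0.46 × 327.132 = 150.48072 now, so the target offers 150.48072, keeping 349.51928.

150.48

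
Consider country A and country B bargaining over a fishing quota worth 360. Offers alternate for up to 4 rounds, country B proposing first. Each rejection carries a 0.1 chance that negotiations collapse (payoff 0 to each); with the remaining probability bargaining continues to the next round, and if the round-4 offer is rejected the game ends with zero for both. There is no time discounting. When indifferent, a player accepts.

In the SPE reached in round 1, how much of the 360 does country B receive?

65.16

Round 4 (country A proposes): rejection yields 0 for country B; country A offers 0 and keeps 360.
Round 3 (country B proposes): rejecting gives country A an expected 0.9 × 360 = 324. Country B offers 324 and keeps 360 − 324 = 36.
Round 2 (country A proposes): rejecting gives country B an expected 0.9 × 36 = 32.4. Country A offers 32.4 and keeps 360 − 32.4 = 327.6.
Round 1 (country B proposes): rejecting gives country A an expected 0.9 × 327.6 = 294.84; country B offers that and keeps 65.16.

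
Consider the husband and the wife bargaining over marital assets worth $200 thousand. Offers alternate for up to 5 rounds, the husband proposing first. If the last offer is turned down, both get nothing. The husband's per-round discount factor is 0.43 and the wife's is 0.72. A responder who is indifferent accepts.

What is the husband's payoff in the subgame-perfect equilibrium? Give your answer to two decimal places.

Round 5 (the husband proposes): rejection yields 0 for the wife; the husband offers 0 and keeps 200.
Round 4 (the wife proposes): the husband can get 200 next round, worth 0.43 × 200 = 86 now; the wife offers that and keeps 114.
Round 3 (the husband proposes): the wife can get 114 next round, worth 0.72 × 114 = 82.08 now. The husband offers 82.08 and keeps 200 − 82.08 = 117.92.
Round 2 (the wife proposes): the husband can get 117.92 next round, worth 0.43 × 117.92 = 50.7056 now. The wife offers 50.7056 and keeps 200 − 50.7056 = 149.2944.
Round 1 (the husband proposes): the wife can get 149.2944 next round, worth 0.72 × 149.2944 = 107.491968 now, so the husband offers 107.491968, keeping 92.508032.

92.51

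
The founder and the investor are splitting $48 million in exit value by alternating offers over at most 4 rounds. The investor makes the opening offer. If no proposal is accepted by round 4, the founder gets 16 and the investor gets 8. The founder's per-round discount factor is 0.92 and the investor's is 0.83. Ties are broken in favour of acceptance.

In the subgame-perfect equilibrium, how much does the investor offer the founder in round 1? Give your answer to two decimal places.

By backward induction:
Round 4 (the founder proposes): the investor gets 8 if talks fail, so the founder offers 8 and keeps 40.
Round 3 (the investor proposes): the founder can get 40 next round, worth 0.92 × 40 = 36.8 now. The investor offers 36.8 and keeps 48 − 36.8 = 11.2.
Round 2 (the founder proposes): the investor can get 11.2 next round, worth 0.83 × 11.2 = 9.296 now, so the founder offers 9.296, keeping 38.704.
Round 1 (the investor proposes): the founder can get 38.704 next round, worth 0.92 × 38.704 = 35.60768 now, so the investor offers 35.60768, keeping 12.39232.

35.61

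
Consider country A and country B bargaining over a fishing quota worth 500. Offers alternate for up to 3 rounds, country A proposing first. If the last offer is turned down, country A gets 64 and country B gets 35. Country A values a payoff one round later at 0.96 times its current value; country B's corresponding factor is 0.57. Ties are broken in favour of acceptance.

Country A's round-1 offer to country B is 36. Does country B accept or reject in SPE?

Accept

Round 3 (country A proposes): country B gets 35 if talks fail, so country A offers 35 and keeps 465.
Round 2 (country B proposes): country A can get 465 next round, worth 0.96 × 465 = 446.4 now. Country B offers 446.4 and keeps 500 − 446.4 = 53.6.
So by rejecting in round 1, country B gets 53.6 next round, worth 0.57 × 53.6 = 30.552 now.
Offer 36 ≥ 30.552, so country B accepts.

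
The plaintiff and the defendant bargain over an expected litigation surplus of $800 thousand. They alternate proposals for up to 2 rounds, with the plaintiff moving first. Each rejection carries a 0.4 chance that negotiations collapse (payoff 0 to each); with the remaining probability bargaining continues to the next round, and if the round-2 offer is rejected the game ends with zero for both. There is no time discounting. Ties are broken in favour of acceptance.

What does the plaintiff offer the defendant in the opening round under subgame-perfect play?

480

Round 2 (the defendant proposes): the plaintiff will accept anything ≥ 0, so the defendant offers 0 and keeps 800.
Round 1 (the plaintiff proposes): rejecting gives the defendant an expected 0.6 × 800 = 480, so the plaintiff offers 480, keeping 320.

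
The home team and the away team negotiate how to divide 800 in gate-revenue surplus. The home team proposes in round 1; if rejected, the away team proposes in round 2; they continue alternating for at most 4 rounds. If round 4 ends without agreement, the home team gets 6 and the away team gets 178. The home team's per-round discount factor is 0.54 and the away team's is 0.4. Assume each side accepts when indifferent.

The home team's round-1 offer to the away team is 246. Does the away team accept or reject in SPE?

Accept

Round 4 (the away team proposes): the home team gets 6 if talks fail, so the away team offers 6 and keeps 794.
Round 3 (the home team proposes): the away team can get 794 next round, worth 0.4 × 794 = 317.6 now. The home team offers 317.6 and keeps 800 − 317.6 = 482.4.
Round 2 (the away team proposes): the home team can get 482.4 next round, worth 0.54 × 482.4 = 260.496 now; the away team offers that and keeps 539.504.
So by rejecting in round 1, the away team gets 539.504 next round, worth 0.4 × 539.504 = 215.8016 now.
Offer 246 ≥ 215.8016, so the away team accepts.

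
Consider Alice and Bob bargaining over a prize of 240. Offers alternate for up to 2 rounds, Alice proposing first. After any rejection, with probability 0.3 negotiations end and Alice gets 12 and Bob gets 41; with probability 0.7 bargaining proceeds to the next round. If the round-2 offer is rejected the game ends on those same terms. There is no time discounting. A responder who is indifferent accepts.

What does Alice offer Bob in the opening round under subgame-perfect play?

By backward induction:
Round 2 (Bob proposes): Alice gets 12 if talks fail, so Bob offers 12 and keeps 228.
Round 1 (Alice proposes): rejecting gives Bob an expected 0.7 × 228 + 0.3 × 41 = 171.9, so Alice offers 171.9, keeping 68.1.

171.9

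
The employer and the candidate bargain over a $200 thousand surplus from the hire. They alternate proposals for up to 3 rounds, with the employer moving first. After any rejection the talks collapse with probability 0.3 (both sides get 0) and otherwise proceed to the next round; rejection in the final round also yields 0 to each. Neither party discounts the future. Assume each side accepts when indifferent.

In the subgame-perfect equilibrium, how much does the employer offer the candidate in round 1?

Round 3 (the employer proposes): the candidate will accept anything ≥ 0, so the employer offers 0 and keeps 200.
Round 2 (the candidate proposes): rejecting gives the employer an expected 0.7 × 200 = 140, so the candidate offers 140, keeping 60.
Round 1 (the employer proposes): rejecting gives the candidate an expected 0.7 × 60 = 42. The employer offers 42 and keeps 200 − 42 = 158.

42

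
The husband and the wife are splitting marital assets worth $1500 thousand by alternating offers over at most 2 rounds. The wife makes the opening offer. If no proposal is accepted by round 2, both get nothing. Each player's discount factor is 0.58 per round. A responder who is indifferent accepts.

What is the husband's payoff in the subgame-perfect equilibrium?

870

Round 2 (the husband proposes): the wife will accept anything ≥ 0, so the husband offers 0 and keeps 1500.
Round 1 (the wife proposes): the husband can get 1500 next round, worth 0.58 × 1500 = 870 now. The wife offers 870 and keeps 1500 − 870 = 630.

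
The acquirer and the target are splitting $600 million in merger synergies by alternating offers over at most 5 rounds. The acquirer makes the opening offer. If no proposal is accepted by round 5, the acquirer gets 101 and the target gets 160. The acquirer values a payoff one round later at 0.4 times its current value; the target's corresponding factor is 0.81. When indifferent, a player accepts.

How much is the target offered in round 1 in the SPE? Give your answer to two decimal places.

Work backward from the last round.
Round 5 (the acquirer proposes): the target gets 160 if talks fail, so the acquirer offers 160 and keeps 440.
Round 4 (the target proposes): the acquirer can get 440 next round, worth 0.4 × 440 = 176 now; the target offers that and keeps 424.
Round 3 (the acquirer proposes): the target can get 424 next round, worth 0.81 × 424 = 343.44 now. The acquirer offers 343.44 and keeps 600 − 343.44 = 256.56.
Round 2 (the target proposes): the acquirer can get 256.56 next round, worth 0.4 × 256.56 = 102.624 now. The target offers 102.624 and keeps 600 − 102.624 = 497.376.
Round 1 (the acquirer proposes): the target can get 497.376 next round, worth 0.81 × 497.376 = 402.87456 now. The acquirer offers 402.87456 and keeps 600 − 402.87456 = 197.12544.

402.87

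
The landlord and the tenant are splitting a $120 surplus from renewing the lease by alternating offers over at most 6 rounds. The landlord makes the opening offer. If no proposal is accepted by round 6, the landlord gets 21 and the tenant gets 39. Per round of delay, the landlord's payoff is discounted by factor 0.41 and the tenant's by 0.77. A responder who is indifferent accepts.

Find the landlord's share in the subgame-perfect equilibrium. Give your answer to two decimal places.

40.68

Round 6 (the tenant proposes): the landlord gets 21 if talks fail, so the tenant offers 21 and keeps 99.
Round 5 (the landlord proposes): the tenant can get 99 next round, worth 0.77 × 99 = 76.23 now. The landlord offers 76.23 and keeps 120 − 76.23 = 43.77.
Round 4 (the tenant proposes): the landlord can get 43.77 next round, worth 0.41 × 43.77 = 17.9457 now. The tenant offers 17.9457 and keeps 120 − 17.9457 = 102.0543.
Round 3 (the landlord proposes): the tenant can get 102.0543 next round, worth 0.77 × 102.0543 = 78.581811 now; the landlord offers that and keeps 41.418189.
Round 2 (the tenant proposes): the landlord can get 41.418189 next round, worth 0.41 × 41.418189 = 16.98145749 now, so the tenant offers 16.98145749, keeping 103.01854251.
Round 1 (the landlord proposes): the tenant can get 103.01854251 next round, worth 0.77 × 103.01854251 = 79.3242777327 now. The landlord offers 79.3242777327 and keeps 120 − 79.3242777327 = 40.6757222673.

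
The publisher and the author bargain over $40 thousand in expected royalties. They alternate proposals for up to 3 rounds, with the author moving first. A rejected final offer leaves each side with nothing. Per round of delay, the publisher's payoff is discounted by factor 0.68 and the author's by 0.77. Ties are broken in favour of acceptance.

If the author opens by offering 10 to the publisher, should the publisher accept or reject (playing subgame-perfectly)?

Round 3 (the author proposes): the publisher will accept anything ≥ 0, so the author offers 0 and keeps 40.
Round 2 (the publisher proposes): the author can get 40 next round, worth 0.77 × 40 = 30.8 now; the publisher offers that and keeps 9.2.
So by rejecting in round 1, the publisher gets 9.2 next round, worth 0.68 × 9.2 = 6.256 now.
Offer 10 ≥ 6.256, so the publisher accepts.

Accept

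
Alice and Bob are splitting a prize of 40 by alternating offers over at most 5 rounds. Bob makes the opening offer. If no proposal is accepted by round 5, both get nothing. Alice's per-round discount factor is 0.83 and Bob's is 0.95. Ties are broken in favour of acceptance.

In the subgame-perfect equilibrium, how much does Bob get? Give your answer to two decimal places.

37.03

Round 5 (Bob proposes): rejection yields 0 for Alice; Bob offers 0 and keeps 40.
Round 4 (Alice proposes): Bob can get 40 next round, worth 0.95 × 40 = 38 now; Alice offers that and keeps 2.
Round 3 (Bob proposes): Alice can get 2 next round, worth 0.83 × 2 = 1.66 now. Bob offers 1.66 and keeps 40 − 1.66 = 38.34.
Round 2 (Alice proposes): Bob can get 38.34 next round, worth 0.95 × 38.34 = 36.423 now, so Alice offers 36.423, keeping 3.577.
Round 1 (Bob proposes): Alice can get 3.577 next round, worth 0.83 × 3.577 = 2.96891 now; Bob offers that and keeps 37.03109.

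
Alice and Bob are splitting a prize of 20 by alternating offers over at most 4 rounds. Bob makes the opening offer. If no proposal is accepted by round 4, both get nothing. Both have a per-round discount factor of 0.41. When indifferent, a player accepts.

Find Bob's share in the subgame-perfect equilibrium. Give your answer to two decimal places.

13.78

By backward induction:
Round 4 (Alice proposes): Bob will accept anything ≥ 0, so Alice offers 0 and keeps 20.
Round 3 (Bob proposes): Alice can get 20 next round, worth 0.41 × 20 = 8.2 now, so Bob offers 8.2, keeping 11.8.
Round 2 (Alice proposes): Bob can get 11.8 next round, worth 0.41 × 11.8 = 4.838 now, so Alice offers 4.838, keeping 15.162.
Round 1 (Bob proposes): Alice can get 15.162 next round, worth 0.41 × 15.162 = 6.21642 now, so Bob offers 6.21642, keeping 13.78358.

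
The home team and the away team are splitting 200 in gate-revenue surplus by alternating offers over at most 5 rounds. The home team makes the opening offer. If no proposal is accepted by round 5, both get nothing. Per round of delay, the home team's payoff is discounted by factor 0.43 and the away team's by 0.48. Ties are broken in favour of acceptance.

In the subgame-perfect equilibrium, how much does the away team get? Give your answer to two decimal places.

Round 5 (the home team proposes): rejection yields 0 for the away team; the home team offers 0 and keeps 200.
Round 4 (the away team proposes): the home team can get 200 next round, worth 0.43 × 200 = 86 now; the away team offers that and keeps 114.
Round 3 (the home team proposes): the away team can get 114 next round, worth 0.48 × 114 = 54.72 now. The home team offers 54.72 and keeps 200 − 54.72 = 145.28.
Round 2 (the away team proposes): the home team can get 145.28 next round, worth 0.43 × 145.28 = 62.4704 now; the away team offers that and keeps 137.5296.
Round 1 (the home team proposes): the away team can get 137.5296 next round, worth 0.48 × 137.5296 = 66.014208 now. The home team offers 66.014208 and keeps 200 − 66.014208 = 133.985792.

66.01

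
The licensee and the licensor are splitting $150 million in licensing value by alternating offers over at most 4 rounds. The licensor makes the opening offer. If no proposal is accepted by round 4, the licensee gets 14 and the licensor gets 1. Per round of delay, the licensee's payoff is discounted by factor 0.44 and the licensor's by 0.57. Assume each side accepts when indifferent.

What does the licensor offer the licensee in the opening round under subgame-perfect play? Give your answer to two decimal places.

Round 4 (the licensee proposes): the licensor gets 1 if talks fail, so the licensee offers 1 and keeps 149.
Round 3 (the licensor proposes): the licensee can get 149 next round, worth 0.44 × 149 = 65.56 now, so the licensor offers 65.56, keeping 84.44.
Round 2 (the licensee proposes): the licensor can get 84.44 next round, worth 0.57 × 84.44 = 48.1308 now. The licensee offers 48.1308 and keeps 150 − 48.1308 = 101.8692.
Round 1 (the licensor proposes): the licensee can get 101.8692 next round, worth 0.44 × 101.8692 = 44.822448 now; the licensor offers that and keeps 105.177552.

44.82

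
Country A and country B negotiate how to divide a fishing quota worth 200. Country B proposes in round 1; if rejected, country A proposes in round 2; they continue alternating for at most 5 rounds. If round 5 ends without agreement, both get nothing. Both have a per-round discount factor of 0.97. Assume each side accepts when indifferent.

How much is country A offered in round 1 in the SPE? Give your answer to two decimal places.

By backward induction:
Round 5 (country B proposes): country A will accept anything ≥ 0, so country B offers 0 and keeps 200.
Round 4 (country A proposes): country B can get 200 next round, worth 0.97 × 200 = 194 now. Country A offers 194 and keeps 200 − 194 = 6.
Round 3 (country B proposes): country A can get 6 next round, worth 0.97 × 6 = 5.82 now, so country B offers 5.82, keeping 194.18.
Round 2 (country A proposes): country B can get 194.18 next round, worth 0.97 × 194.18 = 188.3546 now, so country A offers 188.3546, keeping 11.6454.
Round 1 (country B proposes): country A can get 11.6454 next round, worth 0.97 × 11.6454 = 11.296038 now, so country B offers 11.296038, keeping 188.703962.

11.30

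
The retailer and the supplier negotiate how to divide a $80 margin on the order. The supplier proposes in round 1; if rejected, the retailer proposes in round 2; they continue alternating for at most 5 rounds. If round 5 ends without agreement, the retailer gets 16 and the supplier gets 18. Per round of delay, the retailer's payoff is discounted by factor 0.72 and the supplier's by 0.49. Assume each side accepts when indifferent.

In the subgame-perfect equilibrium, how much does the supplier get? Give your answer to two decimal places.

38.27

Work backward from the last round.
Round 5 (the supplier proposes): the retailer gets 16 if talks fail, so the supplier offers 16 and keeps 64.
Round 4 (the retailer proposes): the supplier can get 64 next round, worth 0.49 × 64 = 31.36 now; the retailer offers that and keeps 48.64.
Round 3 (the supplier proposes): the retailer can get 48.64 next round, worth 0.72 × 48.64 = 35.0208 now, so the supplier offers 35.0208, keeping 44.9792.
Round 2 (the retailer proposes): the supplier can get 44.9792 next round, worth 0.49 × 44.9792 = 22.039808 now; the retailer offers that and keeps 57.960192.
Round 1 (the supplier proposes): the retailer can get 57.960192 next round, worth 0.72 × 57.960192 = 41.73133824 now. The supplier offers 41.73133824 and keeps 80 − 41.73133824 = 38.26866176.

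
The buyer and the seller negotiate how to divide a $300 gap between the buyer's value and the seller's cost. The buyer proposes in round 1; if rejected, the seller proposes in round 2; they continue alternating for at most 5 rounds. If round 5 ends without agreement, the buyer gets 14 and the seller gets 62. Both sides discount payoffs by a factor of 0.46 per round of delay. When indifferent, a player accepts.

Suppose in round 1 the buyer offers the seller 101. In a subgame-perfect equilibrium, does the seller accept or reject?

Work out the seller's continuation value if the offer is rejected.
Round 5 (the buyer proposes): the seller gets 62 if talks fail, so the buyer offers 62 and keeps 238.
Round 4 (the seller proposes): the buyer can get 238 next round, worth 0.46 × 238 = 109.48 now, so the seller offers 109.48, keeping 190.52.
Round 3 (the buyer proposes): the seller can get 190.52 next round, worth 0.46 × 190.52 = 87.6392 now; the buyer offers that and keeps 212.3608.
Round 2 (the seller proposes): the buyer can get 212.3608 next round, worth 0.46 × 212.3608 = 97.685968 now. The seller offers 97.685968 and keeps 300 − 97.685968 = 202.314032.
So by rejecting in round 1, the seller gets 202.314032 next round, worth 0.46 × 202.314032 = 93.06445472 now.
Offer 101 ≥ 93.06445472, so the seller accepts.

Accept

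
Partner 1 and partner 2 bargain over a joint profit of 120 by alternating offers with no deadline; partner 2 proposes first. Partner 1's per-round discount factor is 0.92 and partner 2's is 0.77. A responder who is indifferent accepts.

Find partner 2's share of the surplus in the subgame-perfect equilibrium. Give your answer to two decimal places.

32.92

When partner 2 proposes, partner 1 accepts any offer worth at least 0.92 times what partner 1 would get by proposing next round; and vice versa.
This gives x = 120 − 0.92y and y = 120 − 0.77x, where x and y are each side's share when it proposes.
Hence (1 − 0.92·0.77)x = 120(1 − 0.92), i.e. 0.2916·x = 9.6.
x ≈ 32.9218; partner 1's share is 120 − x ≈ 87.0782.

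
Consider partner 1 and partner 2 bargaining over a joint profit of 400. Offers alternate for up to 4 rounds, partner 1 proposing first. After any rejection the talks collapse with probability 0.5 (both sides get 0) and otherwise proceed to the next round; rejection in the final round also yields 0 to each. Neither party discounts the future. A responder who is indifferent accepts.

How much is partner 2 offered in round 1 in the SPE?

Round 4 (partner 2 proposes): partner 1 will accept anything ≥ 0, so partner 2 offers 0 and keeps 400.
Round 3 (partner 1 proposes): rejecting gives partner 2 an expected 0.5 × 400 = 200; partner 1 offers that and keeps 200.
Round 2 (partner 2 proposes): rejecting gives partner 1 an expected 0.5 × 200 = 100. Partner 2 offers 100 and keeps 400 − 100 = 300.
Round 1 (partner 1 proposes): rejecting gives partner 2 an expected 0.5 × 300 = 150. Partner 1 offers 150 and keeps 400 − 150 = 250.

150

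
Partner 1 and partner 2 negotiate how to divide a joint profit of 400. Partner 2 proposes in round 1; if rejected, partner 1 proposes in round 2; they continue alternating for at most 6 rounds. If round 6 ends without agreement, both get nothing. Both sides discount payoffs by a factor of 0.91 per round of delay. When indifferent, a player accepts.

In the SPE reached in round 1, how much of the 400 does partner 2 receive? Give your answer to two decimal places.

90.50

By backward induction:
Round 6 (partner 1 proposes): partner 2 will accept anything ≥ 0, so partner 1 offers 0 and keeps 400.
Round 5 (partner 2 proposes): partner 1 can get 400 next round, worth 0.91 × 400 = 364 now; partner 2 offers that and keeps 36.
Round 4 (partner 1 proposes): partner 2 can get 36 next round, worth 0.91 × 36 = 32.76 now; partner 1 offers that and keeps 367.24.
Round 3 (partner 2 proposes): partner 1 can get 367.24 next round, worth 0.91 × 367.24 = 334.1884 now; partner 2 offers that and keeps 65.8116.
Round 2 (partner 1 proposes): partner 2 can get 65.8116 next round, worth 0.91 × 65.8116 = 59.888556 now. Partner 1 offers 59.888556 and keeps 400 − 59.888556 = 340.111444.
Round 1 (partner 2 proposes): partner 1 can get 340.111444 next round, worth 0.91 × 340.111444 = 309.50141404 now. Partner 2 offers 309.50141404 and keeps 400 − 309.50141404 = 90.49858596.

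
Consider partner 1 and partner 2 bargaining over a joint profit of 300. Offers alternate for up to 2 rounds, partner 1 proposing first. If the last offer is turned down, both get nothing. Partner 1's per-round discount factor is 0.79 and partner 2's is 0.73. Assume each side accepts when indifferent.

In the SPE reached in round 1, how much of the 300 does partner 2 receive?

Round 2 (partner 2 proposes): rejection yields 0 for partner 1; partner 2 offers 0 and keeps 300.
Round 1 (partner 1 proposes): partner 2 can get 300 next round, worth 0.73 × 300 = 219 now. Partner 1 offers 219 and keeps 300 − 219 = 81.

219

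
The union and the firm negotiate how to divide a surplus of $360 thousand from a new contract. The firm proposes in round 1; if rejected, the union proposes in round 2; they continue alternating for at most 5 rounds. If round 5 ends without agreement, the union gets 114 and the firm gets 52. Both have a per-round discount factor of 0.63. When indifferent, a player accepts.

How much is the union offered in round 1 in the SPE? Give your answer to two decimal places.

135.18

Round 5 (the firm proposes): the union gets 114 if talks fail, so the firm offers 114 and keeps 246.
Round 4 (the union proposes): the firm can get 246 next round, worth 0.63 × 246 = 154.98 now. The union offers 154.98 and keeps 360 − 154.98 = 205.02.
Round 3 (the firm proposes): the union can get 205.02 next round, worth 0.63 × 205.02 = 129.1626 now; the firm offers that and keeps 230.8374.
Round 2 (the union proposes): the firm can get 230.8374 next round, worth 0.63 × 230.8374 = 145.427562 now; the union offers that and keeps 214.572438.
Round 1 (the firm proposes): the union can get 214.572438 next round, worth 0.63 × 214.572438 = 135.18063594 now. The firm offers 135.18063594 and keeps 360 − 135.18063594 = 224.81936406.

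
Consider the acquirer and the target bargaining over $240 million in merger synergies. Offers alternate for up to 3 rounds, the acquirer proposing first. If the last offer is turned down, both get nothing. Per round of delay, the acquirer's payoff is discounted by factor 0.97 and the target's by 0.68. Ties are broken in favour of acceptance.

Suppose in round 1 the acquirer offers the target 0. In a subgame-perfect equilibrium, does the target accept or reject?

Reject

Round 3 (the acquirer proposes): the target will accept anything ≥ 0, so the acquirer offers 0 and keeps 240.
Round 2 (the target proposes): the acquirer can get 240 next round, worth 0.97 × 240 = 232.8 now; the target offers that and keeps 7.2.
So by rejecting in round 1, the target gets 7.2 next round, worth 0.68 × 7.2 = 4.896 now.
Offer 0 < 4.896, so the target rejects.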